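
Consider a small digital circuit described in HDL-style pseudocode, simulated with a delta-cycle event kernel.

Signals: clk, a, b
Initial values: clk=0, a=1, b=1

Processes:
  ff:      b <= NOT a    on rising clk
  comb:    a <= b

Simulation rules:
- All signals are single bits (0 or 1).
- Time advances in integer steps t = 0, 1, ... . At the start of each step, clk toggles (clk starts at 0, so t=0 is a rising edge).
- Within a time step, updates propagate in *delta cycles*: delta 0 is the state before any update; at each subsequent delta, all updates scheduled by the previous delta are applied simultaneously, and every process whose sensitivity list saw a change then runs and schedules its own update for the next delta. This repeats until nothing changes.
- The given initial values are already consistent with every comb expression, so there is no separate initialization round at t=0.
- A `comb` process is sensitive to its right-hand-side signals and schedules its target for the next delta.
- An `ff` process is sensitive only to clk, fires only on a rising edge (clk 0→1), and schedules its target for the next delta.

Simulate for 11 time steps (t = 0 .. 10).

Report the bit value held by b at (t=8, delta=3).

0

t=0 Δ0: a=1 clk=0 b=1
  Δ1: clk:0→1
  Δ2: b:1→0
  Δ3: a:1→0
  (3Δ to stable)
t=1 Δ0: a=0 clk=1 b=0
  Δ1: clk:1→0
  (1Δ to stable)
t=2 Δ0: a=0 clk=0 b=0
  Δ1: clk:0→1
  Δ2: b:0→1
  Δ3: a:0→1
  (3Δ to stable)
t=3 Δ0: a=1 clk=1 b=1
  Δ1: clk:1→0
  (1Δ to stable)
t=4 Δ0: a=1 clk=0 b=1
  Δ1: clk:0→1
  Δ2: b:1→0
  Δ3: a:1→0
  (3Δ to stable)
t=5 Δ0: a=0 clk=1 b=0
  Δ1: clk:1→0
  (1Δ to stable)
t=6 Δ0: a=0 clk=0 b=0
  Δ1: clk:0→1
  Δ2: b:0→1
  Δ3: a:0→1
  (3Δ to stable)
t=7 Δ0: a=1 clk=1 b=1
  Δ1: clk:1→0
  (1Δ to stable)
t=8 Δ0: a=1 clk=0 b=1
  Δ1: clk:0→1
  Δ2: b:1→0
  Δ3: a:1→0
  (3Δ to stable)
t=9 Δ0: a=0 clk=1 b=0
  Δ1: clk:1→0
  (1Δ to stable)
t=10 Δ0: a=0 clk=0 b=0
  Δ1: clk:0→1
  Δ2: b:0→1
  Δ3: a:0→1
  (3Δ to stable)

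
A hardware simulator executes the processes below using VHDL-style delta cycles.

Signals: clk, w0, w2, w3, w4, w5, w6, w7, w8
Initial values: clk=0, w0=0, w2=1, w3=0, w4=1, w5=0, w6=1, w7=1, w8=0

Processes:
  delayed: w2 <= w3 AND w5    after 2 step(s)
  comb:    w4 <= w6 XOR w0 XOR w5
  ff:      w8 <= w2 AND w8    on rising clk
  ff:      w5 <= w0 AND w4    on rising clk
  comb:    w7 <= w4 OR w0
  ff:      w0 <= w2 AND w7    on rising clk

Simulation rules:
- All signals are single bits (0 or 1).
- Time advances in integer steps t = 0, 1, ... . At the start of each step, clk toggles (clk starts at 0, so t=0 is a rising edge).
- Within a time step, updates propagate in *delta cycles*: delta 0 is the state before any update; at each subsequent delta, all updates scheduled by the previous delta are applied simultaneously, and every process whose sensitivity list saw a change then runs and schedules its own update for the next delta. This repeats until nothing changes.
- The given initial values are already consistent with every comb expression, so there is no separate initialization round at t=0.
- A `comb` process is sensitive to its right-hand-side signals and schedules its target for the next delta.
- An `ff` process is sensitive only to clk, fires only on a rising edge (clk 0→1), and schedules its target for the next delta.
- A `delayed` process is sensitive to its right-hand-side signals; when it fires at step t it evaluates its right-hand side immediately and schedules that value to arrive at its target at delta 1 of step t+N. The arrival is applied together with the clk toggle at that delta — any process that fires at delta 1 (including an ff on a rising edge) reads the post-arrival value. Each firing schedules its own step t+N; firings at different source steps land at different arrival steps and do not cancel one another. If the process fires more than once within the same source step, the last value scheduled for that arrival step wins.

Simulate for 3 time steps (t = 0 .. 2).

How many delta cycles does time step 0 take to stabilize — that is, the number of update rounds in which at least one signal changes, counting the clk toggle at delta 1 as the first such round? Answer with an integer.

t=0 Δ0: w3=0 clk=0 w2=1 w5=0 w8=0 w4=1 w6=1 w7=1 w0=0
  Δ1: clk:0→1
  Δ2: w0:0→1
  Δ3: w4:1→0
  (3Δ to stable)
t=1 Δ0: w3=0 clk=1 w2=1 w5=0 w8=0 w4=0 w6=1 w7=1 w0=1
  Δ1: clk:1→0
  (1Δ to stable)
t=2 Δ0: w3=0 clk=0 w2=1 w5=0 w8=0 w4=0 w6=1 w7=1 w0=1
  Δ1: clk:0→1
  (1Δ to stable)

3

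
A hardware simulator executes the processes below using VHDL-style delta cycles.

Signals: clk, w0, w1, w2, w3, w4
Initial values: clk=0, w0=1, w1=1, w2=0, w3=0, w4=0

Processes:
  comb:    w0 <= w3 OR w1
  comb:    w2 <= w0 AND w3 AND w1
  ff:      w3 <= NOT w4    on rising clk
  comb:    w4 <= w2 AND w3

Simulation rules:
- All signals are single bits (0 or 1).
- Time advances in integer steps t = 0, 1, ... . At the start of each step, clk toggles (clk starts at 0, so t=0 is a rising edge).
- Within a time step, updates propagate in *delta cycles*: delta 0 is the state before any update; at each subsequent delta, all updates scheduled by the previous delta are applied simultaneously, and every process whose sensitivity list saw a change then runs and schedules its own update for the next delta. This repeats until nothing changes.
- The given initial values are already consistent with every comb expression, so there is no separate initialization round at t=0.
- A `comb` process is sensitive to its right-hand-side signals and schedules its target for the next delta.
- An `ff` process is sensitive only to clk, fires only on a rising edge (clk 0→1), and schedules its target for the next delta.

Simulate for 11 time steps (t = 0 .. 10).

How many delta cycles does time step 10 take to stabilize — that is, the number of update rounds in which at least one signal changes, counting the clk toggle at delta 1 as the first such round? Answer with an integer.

[bits: clk,w1,w0,w4,w3,w2]
t=0: Δ0=011000 Δ1=111000 Δ2=111010 Δ3=111011 Δ4=111111 | 4Δ
t=1: Δ0=111111 Δ1=011111 | 1Δ
t=2: Δ0=011111 Δ1=111111 Δ2=111101 Δ3=111000 | 3Δ
t=3: Δ0=111000 Δ1=011000 | 1Δ
t=4: Δ0=011000 Δ1=111000 Δ2=111010 Δ3=111011 Δ4=111111 | 4Δ
t=5: Δ0=111111 Δ1=011111 | 1Δ
t=6: Δ0=011111 Δ1=111111 Δ2=111101 Δ3=111000 | 3Δ
t=7: Δ0=111000 Δ1=011000 | 1Δ
t=8: Δ0=011000 Δ1=111000 Δ2=111010 Δ3=111011 Δ4=111111 | 4Δ
t=9: Δ0=111111 Δ1=011111 | 1Δ
t=10: Δ0=011111 Δ1=111111 Δ2=111101 Δ3=111000 | 3Δ

3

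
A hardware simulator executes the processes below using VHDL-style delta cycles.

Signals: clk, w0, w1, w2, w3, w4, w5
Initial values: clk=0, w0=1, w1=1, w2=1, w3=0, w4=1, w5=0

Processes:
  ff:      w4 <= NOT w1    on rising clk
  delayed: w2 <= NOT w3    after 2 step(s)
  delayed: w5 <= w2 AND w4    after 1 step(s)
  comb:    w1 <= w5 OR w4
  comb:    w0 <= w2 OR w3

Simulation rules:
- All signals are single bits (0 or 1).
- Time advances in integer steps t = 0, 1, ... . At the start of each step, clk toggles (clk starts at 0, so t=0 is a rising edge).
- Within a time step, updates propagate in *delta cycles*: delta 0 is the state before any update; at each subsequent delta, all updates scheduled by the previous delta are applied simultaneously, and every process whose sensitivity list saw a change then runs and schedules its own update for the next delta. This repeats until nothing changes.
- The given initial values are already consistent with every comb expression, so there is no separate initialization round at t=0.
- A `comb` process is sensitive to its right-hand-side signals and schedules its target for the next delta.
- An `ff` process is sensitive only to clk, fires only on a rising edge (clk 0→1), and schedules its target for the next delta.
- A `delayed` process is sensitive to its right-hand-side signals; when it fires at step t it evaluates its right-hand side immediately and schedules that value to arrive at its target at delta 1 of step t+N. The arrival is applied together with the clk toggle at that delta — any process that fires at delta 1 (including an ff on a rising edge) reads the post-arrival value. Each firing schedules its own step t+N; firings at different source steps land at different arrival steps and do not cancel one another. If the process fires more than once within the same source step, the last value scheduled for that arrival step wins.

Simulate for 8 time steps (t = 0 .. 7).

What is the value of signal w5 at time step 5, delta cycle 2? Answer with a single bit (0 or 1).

0

t0.Δ0 w4=1 w0=1 w5=0 w1=1 w2=1 w3=0 clk=0
t0.Δ1 w4=1 w0=1 w5=0 w1=1 w2=1 w3=0 clk=1
t0.Δ2 w4=0 w0=1 w5=0 w1=1 w2=1 w3=0 clk=1
t0.Δ3 w4=0 w0=1 w5=0 w1=0 w2=1 w3=0 clk=1
t1.Δ0 w4=0 w0=1 w5=0 w1=0 w2=1 w3=0 clk=1
t1.Δ1 w4=0 w0=1 w5=0 w1=0 w2=1 w3=0 clk=0
t2.Δ0 w4=0 w0=1 w5=0 w1=0 w2=1 w3=0 clk=0
t2.Δ1 w4=0 w0=1 w5=0 w1=0 w2=1 w3=0 clk=1
t2.Δ2 w4=1 w0=1 w5=0 w1=0 w2=1 w3=0 clk=1
t2.Δ3 w4=1 w0=1 w5=0 w1=1 w2=1 w3=0 clk=1
t3.Δ0 w4=1 w0=1 w5=0 w1=1 w2=1 w3=0 clk=1
t3.Δ1 w4=1 w0=1 w5=1 w1=1 w2=1 w3=0 clk=0
t4.Δ0 w4=1 w0=1 w5=1 w1=1 w2=1 w3=0 clk=0
t4.Δ1 w4=1 w0=1 w5=1 w1=1 w2=1 w3=0 clk=1
t4.Δ2 w4=0 w0=1 w5=1 w1=1 w2=1 w3=0 clk=1
t5.Δ0 w4=0 w0=1 w5=1 w1=1 w2=1 w3=0 clk=1
t5.Δ1 w4=0 w0=1 w5=0 w1=1 w2=1 w3=0 clk=0
t5.Δ2 w4=0 w0=1 w5=0 w1=0 w2=1 w3=0 clk=0
t6.Δ0 w4=0 w0=1 w5=0 w1=0 w2=1 w3=0 clk=0
t6.Δ1 w4=0 w0=1 w5=0 w1=0 w2=1 w3=0 clk=1
t6.Δ2 w4=1 w0=1 w5=0 w1=0 w2=1 w3=0 clk=1
t6.Δ3 w4=1 w0=1 w5=0 w1=1 w2=1 w3=0 clk=1
t7.Δ0 w4=1 w0=1 w5=0 w1=1 w2=1 w3=0 clk=1
t7.Δ1 w4=1 w0=1 w5=1 w1=1 w2=1 w3=0 clk=0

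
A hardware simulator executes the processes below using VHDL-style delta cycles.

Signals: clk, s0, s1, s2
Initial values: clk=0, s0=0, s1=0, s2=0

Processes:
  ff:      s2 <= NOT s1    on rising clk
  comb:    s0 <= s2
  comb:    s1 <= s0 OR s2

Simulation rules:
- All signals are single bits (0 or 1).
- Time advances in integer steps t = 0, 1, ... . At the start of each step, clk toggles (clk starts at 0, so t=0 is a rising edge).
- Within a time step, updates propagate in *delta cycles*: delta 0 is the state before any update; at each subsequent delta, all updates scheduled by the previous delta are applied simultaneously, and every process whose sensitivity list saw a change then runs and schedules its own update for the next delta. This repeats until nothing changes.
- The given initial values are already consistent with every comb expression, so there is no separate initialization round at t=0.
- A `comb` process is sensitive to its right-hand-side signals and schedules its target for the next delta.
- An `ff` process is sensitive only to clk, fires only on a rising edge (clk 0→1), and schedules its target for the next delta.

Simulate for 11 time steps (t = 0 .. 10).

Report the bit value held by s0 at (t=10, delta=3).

t=0 Δ0: s0=0 s1=0 clk=0 s2=0
  Δ1: clk:0→1
  Δ2: s2:0→1
  Δ3: s0:0→1, s1:0→1
  (3Δ to stable)
t=1 Δ0: s0=1 s1=1 clk=1 s2=1
  Δ1: clk:1→0
  (1Δ to stable)
t=2 Δ0: s0=1 s1=1 clk=0 s2=1
  Δ1: clk:0→1
  Δ2: s2:1→0
  Δ3: s0:1→0
  Δ4: s1:1→0
  (4Δ to stable)
t=3 Δ0: s0=0 s1=0 clk=1 s2=0
  Δ1: clk:1→0
  (1Δ to stable)
t=4 Δ0: s0=0 s1=0 clk=0 s2=0
  Δ1: clk:0→1
  Δ2: s2:0→1
  Δ3: s0:0→1, s1:0→1
  (3Δ to stable)
t=5 Δ0: s0=1 s1=1 clk=1 s2=1
  Δ1: clk:1→0
  (1Δ to stable)
t=6 Δ0: s0=1 s1=1 clk=0 s2=1
  Δ1: clk:0→1
  Δ2: s2:1→0
  Δ3: s0:1→0
  Δ4: s1:1→0
  (4Δ to stable)
t=7 Δ0: s0=0 s1=0 clk=1 s2=0
  Δ1: clk:1→0
  (1Δ to stable)
t=8 Δ0: s0=0 s1=0 clk=0 s2=0
  Δ1: clk:0→1
  Δ2: s2:0→1
  Δ3: s0:0→1, s1:0→1
  (3Δ to stable)
t=9 Δ0: s0=1 s1=1 clk=1 s2=1
  Δ1: clk:1→0
  (1Δ to stable)
t=10 Δ0: s0=1 s1=1 clk=0 s2=1
  Δ1: clk:0→1
  Δ2: s2:1→0
  Δ3: s0:1→0
  Δ4: s1:1→0
  (4Δ to stable)

0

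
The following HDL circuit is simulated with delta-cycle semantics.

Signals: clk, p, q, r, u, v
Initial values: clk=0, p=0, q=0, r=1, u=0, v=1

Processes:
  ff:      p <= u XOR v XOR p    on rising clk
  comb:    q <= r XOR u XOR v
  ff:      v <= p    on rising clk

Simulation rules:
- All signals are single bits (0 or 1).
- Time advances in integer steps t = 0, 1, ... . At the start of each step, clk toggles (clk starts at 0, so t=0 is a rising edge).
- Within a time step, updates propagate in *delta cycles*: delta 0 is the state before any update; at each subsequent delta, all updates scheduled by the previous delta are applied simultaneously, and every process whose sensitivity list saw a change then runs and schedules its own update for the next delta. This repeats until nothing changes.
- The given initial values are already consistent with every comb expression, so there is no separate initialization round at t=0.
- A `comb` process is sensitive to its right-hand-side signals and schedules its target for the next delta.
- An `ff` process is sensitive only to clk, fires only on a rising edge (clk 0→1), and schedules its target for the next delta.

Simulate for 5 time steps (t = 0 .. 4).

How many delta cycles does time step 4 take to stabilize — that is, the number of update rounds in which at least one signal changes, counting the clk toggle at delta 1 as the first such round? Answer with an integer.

t0.Δ0 clk=0 r=1 p=0 q=0 u=0 v=1
t0.Δ1 clk=1 r=1 p=0 q=0 u=0 v=1
t0.Δ2 clk=1 r=1 p=1 q=0 u=0 v=0
t0.Δ3 clk=1 r=1 p=1 q=1 u=0 v=0
t1.Δ0 clk=1 r=1 p=1 q=1 u=0 v=0
t1.Δ1 clk=0 r=1 p=1 q=1 u=0 v=0
t2.Δ0 clk=0 r=1 p=1 q=1 u=0 v=0
t2.Δ1 clk=1 r=1 p=1 q=1 u=0 v=0
t2.Δ2 clk=1 r=1 p=1 q=1 u=0 v=1
t2.Δ3 clk=1 r=1 p=1 q=0 u=0 v=1
t3.Δ0 clk=1 r=1 p=1 q=0 u=0 v=1
t3.Δ1 clk=0 r=1 p=1 q=0 u=0 v=1
t4.Δ0 clk=0 r=1 p=1 q=0 u=0 v=1
t4.Δ1 clk=1 r=1 p=1 q=0 u=0 v=1
t4.Δ2 clk=1 r=1 p=0 q=0 u=0 v=1

2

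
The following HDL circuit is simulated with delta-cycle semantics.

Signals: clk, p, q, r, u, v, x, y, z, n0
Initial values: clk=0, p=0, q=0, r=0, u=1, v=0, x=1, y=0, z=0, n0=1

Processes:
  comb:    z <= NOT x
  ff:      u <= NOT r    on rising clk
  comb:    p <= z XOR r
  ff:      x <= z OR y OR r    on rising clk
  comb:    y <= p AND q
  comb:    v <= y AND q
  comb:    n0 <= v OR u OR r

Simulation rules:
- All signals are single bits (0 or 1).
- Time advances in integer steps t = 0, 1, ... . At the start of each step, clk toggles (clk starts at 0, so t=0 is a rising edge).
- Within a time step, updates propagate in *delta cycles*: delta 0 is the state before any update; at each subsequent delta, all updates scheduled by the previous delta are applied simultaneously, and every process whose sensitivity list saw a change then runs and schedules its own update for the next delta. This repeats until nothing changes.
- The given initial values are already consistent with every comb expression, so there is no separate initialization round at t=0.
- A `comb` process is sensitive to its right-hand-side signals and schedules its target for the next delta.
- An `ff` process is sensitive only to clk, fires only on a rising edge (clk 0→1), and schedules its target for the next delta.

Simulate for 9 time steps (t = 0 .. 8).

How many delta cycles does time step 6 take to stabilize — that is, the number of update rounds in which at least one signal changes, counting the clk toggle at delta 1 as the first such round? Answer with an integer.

4

[bits: z,p,q,v,clk,y,n0,x,r,u]
t=0: Δ0=0000001101 Δ1=0000101101 Δ2=0000101001 Δ3=1000101001 Δ4=1100101001 | 4Δ
t=1: Δ0=1100101001 Δ1=1100001001 | 1Δ
t=2: Δ0=1100001001 Δ1=1100101001 Δ2=1100101101 Δ3=0100101101 Δ4=0000101101 | 4Δ
t=3: Δ0=0000101101 Δ1=0000001101 | 1Δ
t=4: Δ0=0000001101 Δ1=0000101101 Δ2=0000101001 Δ3=1000101001 Δ4=1100101001 | 4Δ
t=5: Δ0=1100101001 Δ1=1100001001 | 1Δ
t=6: Δ0=1100001001 Δ1=1100101001 Δ2=1100101101 Δ3=0100101101 Δ4=0000101101 | 4Δ
t=7: Δ0=0000101101 Δ1=0000001101 | 1Δ
t=8: Δ0=0000001101 Δ1=0000101101 Δ2=0000101001 Δ3=1000101001 Δ4=1100101001 | 4Δ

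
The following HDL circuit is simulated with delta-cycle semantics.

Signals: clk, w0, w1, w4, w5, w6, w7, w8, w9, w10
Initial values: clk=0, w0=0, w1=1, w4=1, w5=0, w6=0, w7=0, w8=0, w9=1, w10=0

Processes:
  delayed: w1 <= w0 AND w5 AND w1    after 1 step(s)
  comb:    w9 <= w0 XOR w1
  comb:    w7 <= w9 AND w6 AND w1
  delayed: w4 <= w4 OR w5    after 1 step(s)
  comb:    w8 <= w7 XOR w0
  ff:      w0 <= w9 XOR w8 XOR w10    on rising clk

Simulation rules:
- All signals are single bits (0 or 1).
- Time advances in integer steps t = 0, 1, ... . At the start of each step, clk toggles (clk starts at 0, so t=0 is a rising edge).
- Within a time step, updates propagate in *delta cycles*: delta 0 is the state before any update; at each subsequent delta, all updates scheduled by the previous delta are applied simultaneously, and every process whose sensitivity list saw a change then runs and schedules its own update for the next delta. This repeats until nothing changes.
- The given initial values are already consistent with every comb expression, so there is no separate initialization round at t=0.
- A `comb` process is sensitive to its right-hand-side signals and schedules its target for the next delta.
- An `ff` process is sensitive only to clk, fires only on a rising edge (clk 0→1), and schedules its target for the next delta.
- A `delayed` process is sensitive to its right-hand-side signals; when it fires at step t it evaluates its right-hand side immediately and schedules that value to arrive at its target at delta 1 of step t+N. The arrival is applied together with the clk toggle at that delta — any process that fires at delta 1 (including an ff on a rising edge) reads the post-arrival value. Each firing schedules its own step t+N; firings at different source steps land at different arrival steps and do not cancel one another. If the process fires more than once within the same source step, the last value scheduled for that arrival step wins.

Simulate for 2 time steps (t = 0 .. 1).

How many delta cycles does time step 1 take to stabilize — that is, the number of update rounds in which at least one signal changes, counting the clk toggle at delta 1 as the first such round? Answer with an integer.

t0.Δ0 w4=1 w10=0 w0=0 w6=0 clk=0 w1=1 w9=1 w7=0 w5=0 w8=0
t0.Δ1 w4=1 w10=0 w0=0 w6=0 clk=1 w1=1 w9=1 w7=0 w5=0 w8=0
t0.Δ2 w4=1 w10=0 w0=1 w6=0 clk=1 w1=1 w9=1 w7=0 w5=0 w8=0
t0.Δ3 w4=1 w10=0 w0=1 w6=0 clk=1 w1=1 w9=0 w7=0 w5=0 w8=1
t1.Δ0 w4=1 w10=0 w0=1 w6=0 clk=1 w1=1 w9=0 w7=0 w5=0 w8=1
t1.Δ1 w4=1 w10=0 w0=1 w6=0 clk=0 w1=0 w9=0 w7=0 w5=0 w8=1
t1.Δ2 w4=1 w10=0 w0=1 w6=0 clk=0 w1=0 w9=1 w7=0 w5=0 w8=1

2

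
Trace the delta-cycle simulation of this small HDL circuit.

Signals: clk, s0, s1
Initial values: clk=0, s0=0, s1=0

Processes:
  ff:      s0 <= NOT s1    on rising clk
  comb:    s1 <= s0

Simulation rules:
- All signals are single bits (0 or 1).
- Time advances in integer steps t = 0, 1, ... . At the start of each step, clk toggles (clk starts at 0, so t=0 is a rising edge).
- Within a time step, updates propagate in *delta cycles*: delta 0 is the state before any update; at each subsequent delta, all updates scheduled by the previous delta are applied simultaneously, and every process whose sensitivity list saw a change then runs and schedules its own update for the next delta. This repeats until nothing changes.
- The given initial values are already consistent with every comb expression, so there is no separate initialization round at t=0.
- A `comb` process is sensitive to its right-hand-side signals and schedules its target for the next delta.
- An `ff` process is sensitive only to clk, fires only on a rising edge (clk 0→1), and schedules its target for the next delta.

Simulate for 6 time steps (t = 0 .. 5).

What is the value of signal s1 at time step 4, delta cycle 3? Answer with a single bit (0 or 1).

t0.Δ0 s1=0 clk=0 s0=0
t0.Δ1 s1=0 clk=1 s0=0
t0.Δ2 s1=0 clk=1 s0=1
t0.Δ3 s1=1 clk=1 s0=1
t1.Δ0 s1=1 clk=1 s0=1
t1.Δ1 s1=1 clk=0 s0=1
t2.Δ0 s1=1 clk=0 s0=1
t2.Δ1 s1=1 clk=1 s0=1
t2.Δ2 s1=1 clk=1 s0=0
t2.Δ3 s1=0 clk=1 s0=0
t3.Δ0 s1=0 clk=1 s0=0
t3.Δ1 s1=0 clk=0 s0=0
t4.Δ0 s1=0 clk=0 s0=0
t4.Δ1 s1=0 clk=1 s0=0
t4.Δ2 s1=0 clk=1 s0=1
t4.Δ3 s1=1 clk=1 s0=1
t5.Δ0 s1=1 clk=1 s0=1
t5.Δ1 s1=1 clk=0 s0=1

1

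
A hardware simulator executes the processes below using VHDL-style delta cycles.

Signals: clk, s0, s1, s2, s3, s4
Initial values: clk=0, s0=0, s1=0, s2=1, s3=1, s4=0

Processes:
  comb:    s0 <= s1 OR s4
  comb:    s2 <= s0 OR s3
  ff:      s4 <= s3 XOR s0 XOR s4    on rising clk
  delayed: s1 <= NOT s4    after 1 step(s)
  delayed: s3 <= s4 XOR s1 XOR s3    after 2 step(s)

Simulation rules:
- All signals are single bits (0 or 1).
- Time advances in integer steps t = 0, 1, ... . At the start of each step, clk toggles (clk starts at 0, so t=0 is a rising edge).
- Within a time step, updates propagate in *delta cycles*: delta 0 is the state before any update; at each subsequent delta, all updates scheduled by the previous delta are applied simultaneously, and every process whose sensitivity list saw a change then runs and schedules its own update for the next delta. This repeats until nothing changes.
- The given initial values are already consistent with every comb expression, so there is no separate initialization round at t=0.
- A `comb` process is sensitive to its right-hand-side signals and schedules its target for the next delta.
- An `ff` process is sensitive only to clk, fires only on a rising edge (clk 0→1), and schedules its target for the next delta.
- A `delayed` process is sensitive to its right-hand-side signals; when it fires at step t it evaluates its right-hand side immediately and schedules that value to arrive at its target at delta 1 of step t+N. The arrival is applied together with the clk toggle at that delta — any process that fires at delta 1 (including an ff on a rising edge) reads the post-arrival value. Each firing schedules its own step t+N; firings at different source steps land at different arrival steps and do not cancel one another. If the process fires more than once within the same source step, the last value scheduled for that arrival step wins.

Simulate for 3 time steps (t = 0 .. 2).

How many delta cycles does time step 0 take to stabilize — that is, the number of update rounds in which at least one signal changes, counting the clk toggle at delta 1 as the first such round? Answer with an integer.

3

t=0 Δ0: s4=0 clk=0 s1=0 s0=0 s2=1 s3=1
  Δ1: clk:0→1
  Δ2: s4:0→1
  Δ3: s0:0→1
  (3Δ to stable)
t=1 Δ0: s4=1 clk=1 s1=0 s0=1 s2=1 s3=1
  Δ1: clk:1→0
  (1Δ to stable)
t=2 Δ0: s4=1 clk=0 s1=0 s0=1 s2=1 s3=1
  Δ1: clk:0→1, s3:1→0
  Δ2: s4:1→0
  Δ3: s0:1→0
  Δ4: s2:1→0
  (4Δ to stable)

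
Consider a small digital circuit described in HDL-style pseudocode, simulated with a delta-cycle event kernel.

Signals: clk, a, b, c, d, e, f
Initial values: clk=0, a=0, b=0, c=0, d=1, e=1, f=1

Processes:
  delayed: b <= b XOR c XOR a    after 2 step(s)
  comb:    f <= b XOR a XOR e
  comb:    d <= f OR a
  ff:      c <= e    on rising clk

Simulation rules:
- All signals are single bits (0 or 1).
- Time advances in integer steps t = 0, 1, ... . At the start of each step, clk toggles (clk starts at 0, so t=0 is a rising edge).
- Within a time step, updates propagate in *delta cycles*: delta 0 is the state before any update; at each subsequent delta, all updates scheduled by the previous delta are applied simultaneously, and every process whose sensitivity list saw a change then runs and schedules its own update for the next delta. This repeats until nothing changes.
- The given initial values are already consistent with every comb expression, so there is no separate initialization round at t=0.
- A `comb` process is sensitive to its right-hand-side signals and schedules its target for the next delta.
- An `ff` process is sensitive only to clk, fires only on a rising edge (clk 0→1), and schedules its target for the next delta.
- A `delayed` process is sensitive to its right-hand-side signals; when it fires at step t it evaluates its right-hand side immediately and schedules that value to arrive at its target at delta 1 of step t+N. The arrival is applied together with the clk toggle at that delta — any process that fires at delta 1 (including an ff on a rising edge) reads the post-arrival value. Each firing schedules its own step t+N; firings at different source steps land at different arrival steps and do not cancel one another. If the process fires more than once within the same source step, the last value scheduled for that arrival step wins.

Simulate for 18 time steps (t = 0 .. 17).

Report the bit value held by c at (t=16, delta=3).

t0.Δ0 d=1 b=0 clk=0 c=0 a=0 e=1 f=1
t0.Δ1 d=1 b=0 clk=1 c=0 a=0 e=1 f=1
t0.Δ2 d=1 b=0 clk=1 c=1 a=0 e=1 f=1
t1.Δ0 d=1 b=0 clk=1 c=1 a=0 e=1 f=1
t1.Δ1 d=1 b=0 clk=0 c=1 a=0 e=1 f=1
t2.Δ0 d=1 b=0 clk=0 c=1 a=0 e=1 f=1
t2.Δ1 d=1 b=1 clk=1 c=1 a=0 e=1 f=1
t2.Δ2 d=1 b=1 clk=1 c=1 a=0 e=1 f=0
t2.Δ3 d=0 b=1 clk=1 c=1 a=0 e=1 f=0
t3.Δ0 d=0 b=1 clk=1 c=1 a=0 e=1 f=0
t3.Δ1 d=0 b=1 clk=0 c=1 a=0 e=1 f=0
t4.Δ0 d=0 b=1 clk=0 c=1 a=0 e=1 f=0
t4.Δ1 d=0 b=0 clk=1 c=1 a=0 e=1 f=0
t4.Δ2 d=0 b=0 clk=1 c=1 a=0 e=1 f=1
t4.Δ3 d=1 b=0 clk=1 c=1 a=0 e=1 f=1
t5.Δ0 d=1 b=0 clk=1 c=1 a=0 e=1 f=1
t5.Δ1 d=1 b=0 clk=0 c=1 a=0 e=1 f=1
t6.Δ0 d=1 b=0 clk=0 c=1 a=0 e=1 f=1
t6.Δ1 d=1 b=1 clk=1 c=1 a=0 e=1 f=1
t6.Δ2 d=1 b=1 clk=1 c=1 a=0 e=1 f=0
t6.Δ3 d=0 b=1 clk=1 c=1 a=0 e=1 f=0
t7.Δ0 d=0 b=1 clk=1 c=1 a=0 e=1 f=0
t7.Δ1 d=0 b=1 clk=0 c=1 a=0 e=1 f=0
t8.Δ0 d=0 b=1 clk=0 c=1 a=0 e=1 f=0
t8.Δ1 d=0 b=0 clk=1 c=1 a=0 e=1 f=0
t8.Δ2 d=0 b=0 clk=1 c=1 a=0 e=1 f=1
t8.Δ3 d=1 b=0 clk=1 c=1 a=0 e=1 f=1
t9.Δ0 d=1 b=0 clk=1 c=1 a=0 e=1 f=1
t9.Δ1 d=1 b=0 clk=0 c=1 a=0 e=1 f=1
t10.Δ0 d=1 b=0 clk=0 c=1 a=0 e=1 f=1
t10.Δ1 d=1 b=1 clk=1 c=1 a=0 e=1 f=1
t10.Δ2 d=1 b=1 clk=1 c=1 a=0 e=1 f=0
t10.Δ3 d=0 b=1 clk=1 c=1 a=0 e=1 f=0
t11.Δ0 d=0 b=1 clk=1 c=1 a=0 e=1 f=0
t11.Δ1 d=0 b=1 clk=0 c=1 a=0 e=1 f=0
t12.Δ0 d=0 b=1 clk=0 c=1 a=0 e=1 f=0
t12.Δ1 d=0 b=0 clk=1 c=1 a=0 e=1 f=0
t12.Δ2 d=0 b=0 clk=1 c=1 a=0 e=1 f=1
t12.Δ3 d=1 b=0 clk=1 c=1 a=0 e=1 f=1
t13.Δ0 d=1 b=0 clk=1 c=1 a=0 e=1 f=1
t13.Δ1 d=1 b=0 clk=0 c=1 a=0 e=1 f=1
t14.Δ0 d=1 b=0 clk=0 c=1 a=0 e=1 f=1
t14.Δ1 d=1 b=1 clk=1 c=1 a=0 e=1 f=1
t14.Δ2 d=1 b=1 clk=1 c=1 a=0 e=1 f=0
t14.Δ3 d=0 b=1 clk=1 c=1 a=0 e=1 f=0
t15.Δ0 d=0 b=1 clk=1 c=1 a=0 e=1 f=0
t15.Δ1 d=0 b=1 clk=0 c=1 a=0 e=1 f=0
t16.Δ0 d=0 b=1 clk=0 c=1 a=0 e=1 f=0
t16.Δ1 d=0 b=0 clk=1 c=1 a=0 e=1 f=0
t16.Δ2 d=0 b=0 clk=1 c=1 a=0 e=1 f=1
t16.Δ3 d=1 b=0 clk=1 c=1 a=0 e=1 f=1
t17.Δ0 d=1 b=0 clk=1 c=1 a=0 e=1 f=1
t17.Δ1 d=1 b=0 clk=0 c=1 a=0 e=1 f=1

1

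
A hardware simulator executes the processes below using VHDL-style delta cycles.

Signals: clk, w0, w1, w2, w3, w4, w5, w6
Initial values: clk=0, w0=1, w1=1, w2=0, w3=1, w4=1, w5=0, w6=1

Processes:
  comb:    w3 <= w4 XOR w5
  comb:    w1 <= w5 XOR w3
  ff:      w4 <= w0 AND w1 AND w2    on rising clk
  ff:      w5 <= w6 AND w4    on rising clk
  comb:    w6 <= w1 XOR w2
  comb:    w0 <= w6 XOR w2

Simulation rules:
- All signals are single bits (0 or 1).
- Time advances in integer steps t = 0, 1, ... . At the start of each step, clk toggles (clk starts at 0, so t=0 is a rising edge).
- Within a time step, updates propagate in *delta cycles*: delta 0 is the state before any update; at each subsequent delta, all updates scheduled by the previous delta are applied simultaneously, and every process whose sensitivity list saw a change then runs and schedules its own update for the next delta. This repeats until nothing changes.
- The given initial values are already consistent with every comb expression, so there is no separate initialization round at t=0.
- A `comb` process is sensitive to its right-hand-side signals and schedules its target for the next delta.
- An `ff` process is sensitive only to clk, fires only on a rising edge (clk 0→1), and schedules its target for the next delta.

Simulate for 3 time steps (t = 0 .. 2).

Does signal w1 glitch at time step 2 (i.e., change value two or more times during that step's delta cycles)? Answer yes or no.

[bits: w3,w1,w2,w5,w6,clk,w4,w0]
t=0: Δ0=11001011 Δ1=11001111 Δ2=11011101 Δ3=10011101 Δ4=10010101 Δ5=10010100 | 5Δ
t=1: Δ0=10010100 Δ1=10010000 | 1Δ
t=2: Δ0=10010000 Δ1=10010100 Δ2=10000100 Δ3=01000100 Δ4=00001100 Δ5=00000101 Δ6=00000100 | 6Δ

yes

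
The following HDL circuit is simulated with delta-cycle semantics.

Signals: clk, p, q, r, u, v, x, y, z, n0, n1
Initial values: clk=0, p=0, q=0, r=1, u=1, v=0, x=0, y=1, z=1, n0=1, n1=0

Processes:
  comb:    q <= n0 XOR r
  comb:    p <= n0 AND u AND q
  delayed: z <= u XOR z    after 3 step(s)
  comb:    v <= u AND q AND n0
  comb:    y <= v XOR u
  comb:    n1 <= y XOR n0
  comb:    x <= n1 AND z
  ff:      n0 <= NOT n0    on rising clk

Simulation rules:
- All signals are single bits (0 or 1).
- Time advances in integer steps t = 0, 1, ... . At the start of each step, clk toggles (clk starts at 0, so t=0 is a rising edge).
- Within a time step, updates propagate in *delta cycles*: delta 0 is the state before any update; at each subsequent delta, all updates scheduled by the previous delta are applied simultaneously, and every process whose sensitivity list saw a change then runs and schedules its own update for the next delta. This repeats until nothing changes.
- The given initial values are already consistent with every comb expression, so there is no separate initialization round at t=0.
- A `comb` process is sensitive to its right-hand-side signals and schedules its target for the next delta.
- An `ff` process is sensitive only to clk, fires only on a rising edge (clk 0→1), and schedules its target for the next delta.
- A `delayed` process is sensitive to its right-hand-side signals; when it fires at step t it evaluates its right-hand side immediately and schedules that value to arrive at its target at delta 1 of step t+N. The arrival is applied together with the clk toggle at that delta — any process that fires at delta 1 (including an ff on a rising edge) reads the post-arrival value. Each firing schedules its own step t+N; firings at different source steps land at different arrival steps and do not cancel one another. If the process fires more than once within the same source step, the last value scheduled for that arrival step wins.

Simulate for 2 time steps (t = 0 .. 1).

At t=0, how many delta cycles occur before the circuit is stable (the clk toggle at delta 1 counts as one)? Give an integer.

[bits: n1,q,clk,u,r,x,y,v,n0,z,p]
t=0: Δ0=00011010110 Δ1=00111010110 Δ2=00111010010 Δ3=11111010010 Δ4=11111110010 | 4Δ
t=1: Δ0=11111110010 Δ1=11011110010 | 1Δ

4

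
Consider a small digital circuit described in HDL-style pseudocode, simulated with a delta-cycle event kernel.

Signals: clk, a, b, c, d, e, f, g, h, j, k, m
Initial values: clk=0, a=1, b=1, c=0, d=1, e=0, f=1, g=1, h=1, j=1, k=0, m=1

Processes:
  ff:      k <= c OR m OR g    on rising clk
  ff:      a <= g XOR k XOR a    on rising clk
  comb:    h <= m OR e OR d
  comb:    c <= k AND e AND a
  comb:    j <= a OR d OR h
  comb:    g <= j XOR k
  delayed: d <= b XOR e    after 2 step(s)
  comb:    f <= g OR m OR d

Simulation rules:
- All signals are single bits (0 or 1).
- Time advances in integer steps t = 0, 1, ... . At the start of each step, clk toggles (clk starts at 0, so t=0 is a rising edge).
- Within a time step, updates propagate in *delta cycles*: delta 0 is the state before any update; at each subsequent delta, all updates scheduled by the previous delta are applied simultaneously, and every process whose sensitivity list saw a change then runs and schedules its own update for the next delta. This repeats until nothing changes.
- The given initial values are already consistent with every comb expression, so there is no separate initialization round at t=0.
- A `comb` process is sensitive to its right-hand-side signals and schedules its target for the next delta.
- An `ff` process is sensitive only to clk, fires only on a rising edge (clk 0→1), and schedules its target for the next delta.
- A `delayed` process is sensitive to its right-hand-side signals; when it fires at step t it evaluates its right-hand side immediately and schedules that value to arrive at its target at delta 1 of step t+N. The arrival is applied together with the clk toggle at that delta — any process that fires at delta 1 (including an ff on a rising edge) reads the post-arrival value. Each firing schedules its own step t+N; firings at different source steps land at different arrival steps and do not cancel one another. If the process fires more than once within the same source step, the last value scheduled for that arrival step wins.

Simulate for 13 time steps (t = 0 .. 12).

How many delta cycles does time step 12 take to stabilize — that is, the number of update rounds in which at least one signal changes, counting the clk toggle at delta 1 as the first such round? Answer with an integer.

2

[bits: d,clk,m,c,k,a,e,h,j,b,f,g]
t=0: Δ0=101001011111 Δ1=111001011111 Δ2=111010011111 Δ3=111010011110 | 3Δ
t=1: Δ0=111010011110 Δ1=101010011110 | 1Δ
t=2: Δ0=101010011110 Δ1=111010011110 Δ2=111011011110 | 2Δ
t=3: Δ0=111011011110 Δ1=101011011110 | 1Δ
t=4: Δ0=101011011110 Δ1=111011011110 Δ2=111010011110 | 2Δ
t=5: Δ0=111010011110 Δ1=101010011110 | 1Δ
t=6: Δ0=101010011110 Δ1=111010011110 Δ2=111011011110 | 2Δ
t=7: Δ0=111011011110 Δ1=101011011110 | 1Δ
t=8: Δ0=101011011110 Δ1=111011011110 Δ2=111010011110 | 2Δ
t=9: Δ0=111010011110 Δ1=101010011110 | 1Δ
t=10: Δ0=101010011110 Δ1=111010011110 Δ2=111011011110 | 2Δ
t=11: Δ0=111011011110 Δ1=101011011110 | 1Δ
t=12: Δ0=101011011110 Δ1=111011011110 Δ2=111010011110 | 2Δ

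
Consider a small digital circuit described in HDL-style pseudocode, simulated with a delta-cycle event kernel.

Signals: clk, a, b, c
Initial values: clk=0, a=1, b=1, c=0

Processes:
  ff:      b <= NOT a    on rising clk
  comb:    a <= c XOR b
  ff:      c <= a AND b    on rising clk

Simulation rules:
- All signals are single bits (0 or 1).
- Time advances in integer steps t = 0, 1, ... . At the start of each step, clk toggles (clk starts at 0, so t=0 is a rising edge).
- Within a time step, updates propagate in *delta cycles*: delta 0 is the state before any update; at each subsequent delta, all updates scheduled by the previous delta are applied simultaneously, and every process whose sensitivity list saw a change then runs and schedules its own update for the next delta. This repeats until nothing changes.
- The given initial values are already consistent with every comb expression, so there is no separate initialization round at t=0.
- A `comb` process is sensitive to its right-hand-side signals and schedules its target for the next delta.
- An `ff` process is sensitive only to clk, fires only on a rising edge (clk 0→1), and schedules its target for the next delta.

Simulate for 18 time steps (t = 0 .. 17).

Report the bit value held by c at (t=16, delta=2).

0

t0.Δ0 a=1 clk=0 b=1 c=0
t0.Δ1 a=1 clk=1 b=1 c=0
t0.Δ2 a=1 clk=1 b=0 c=1
t1.Δ0 a=1 clk=1 b=0 c=1
t1.Δ1 a=1 clk=0 b=0 c=1
t2.Δ0 a=1 clk=0 b=0 c=1
t2.Δ1 a=1 clk=1 b=0 c=1
t2.Δ2 a=1 clk=1 b=0 c=0
t2.Δ3 a=0 clk=1 b=0 c=0
t3.Δ0 a=0 clk=1 b=0 c=0
t3.Δ1 a=0 clk=0 b=0 c=0
t4.Δ0 a=0 clk=0 b=0 c=0
t4.Δ1 a=0 clk=1 b=0 c=0
t4.Δ2 a=0 clk=1 b=1 c=0
t4.Δ3 a=1 clk=1 b=1 c=0
t5.Δ0 a=1 clk=1 b=1 c=0
t5.Δ1 a=1 clk=0 b=1 c=0
t6.Δ0 a=1 clk=0 b=1 c=0
t6.Δ1 a=1 clk=1 b=1 c=0
t6.Δ2 a=1 clk=1 b=0 c=1
t7.Δ0 a=1 clk=1 b=0 c=1
t7.Δ1 a=1 clk=0 b=0 c=1
t8.Δ0 a=1 clk=0 b=0 c=1
t8.Δ1 a=1 clk=1 b=0 c=1
t8.Δ2 a=1 clk=1 b=0 c=0
t8.Δ3 a=0 clk=1 b=0 c=0
t9.Δ0 a=0 clk=1 b=0 c=0
t9.Δ1 a=0 clk=0 b=0 c=0
t10.Δ0 a=0 clk=0 b=0 c=0
t10.Δ1 a=0 clk=1 b=0 c=0
t10.Δ2 a=0 clk=1 b=1 c=0
t10.Δ3 a=1 clk=1 b=1 c=0
t11.Δ0 a=1 clk=1 b=1 c=0
t11.Δ1 a=1 clk=0 b=1 c=0
t12.Δ0 a=1 clk=0 b=1 c=0
t12.Δ1 a=1 clk=1 b=1 c=0
t12.Δ2 a=1 clk=1 b=0 c=1
t13.Δ0 a=1 clk=1 b=0 c=1
t13.Δ1 a=1 clk=0 b=0 c=1
t14.Δ0 a=1 clk=0 b=0 c=1
t14.Δ1 a=1 clk=1 b=0 c=1
t14.Δ2 a=1 clk=1 b=0 c=0
t14.Δ3 a=0 clk=1 b=0 c=0
t15.Δ0 a=0 clk=1 b=0 c=0
t15.Δ1 a=0 clk=0 b=0 c=0
t16.Δ0 a=0 clk=0 b=0 c=0
t16.Δ1 a=0 clk=1 b=0 c=0
t16.Δ2 a=0 clk=1 b=1 c=0
t16.Δ3 a=1 clk=1 b=1 c=0
t17.Δ0 a=1 clk=1 b=1 c=0
t17.Δ1 a=1 clk=0 b=1 c=0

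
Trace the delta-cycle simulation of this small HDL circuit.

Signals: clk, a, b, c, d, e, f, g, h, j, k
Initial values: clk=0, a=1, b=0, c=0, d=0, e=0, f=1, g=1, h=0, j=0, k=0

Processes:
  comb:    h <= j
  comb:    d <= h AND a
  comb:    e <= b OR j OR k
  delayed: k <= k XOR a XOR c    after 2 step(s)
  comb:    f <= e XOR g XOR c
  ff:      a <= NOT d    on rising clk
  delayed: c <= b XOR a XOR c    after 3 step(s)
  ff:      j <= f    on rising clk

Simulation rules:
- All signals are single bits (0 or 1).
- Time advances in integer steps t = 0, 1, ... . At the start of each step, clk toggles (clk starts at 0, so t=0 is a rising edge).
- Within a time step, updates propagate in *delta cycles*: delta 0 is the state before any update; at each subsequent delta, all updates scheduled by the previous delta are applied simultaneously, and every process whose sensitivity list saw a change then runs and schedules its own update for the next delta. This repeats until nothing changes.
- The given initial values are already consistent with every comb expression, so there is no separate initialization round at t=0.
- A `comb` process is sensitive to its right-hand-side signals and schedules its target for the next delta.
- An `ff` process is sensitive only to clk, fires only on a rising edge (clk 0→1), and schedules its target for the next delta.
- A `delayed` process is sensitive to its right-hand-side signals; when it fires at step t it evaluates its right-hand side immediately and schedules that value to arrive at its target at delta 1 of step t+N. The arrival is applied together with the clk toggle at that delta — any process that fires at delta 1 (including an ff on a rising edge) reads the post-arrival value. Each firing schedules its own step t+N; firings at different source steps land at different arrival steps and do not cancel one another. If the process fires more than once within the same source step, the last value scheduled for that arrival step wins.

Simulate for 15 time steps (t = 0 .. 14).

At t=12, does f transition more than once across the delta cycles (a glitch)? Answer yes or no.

t=0 Δ0: j=0 d=0 b=0 f=1 e=0 clk=0 a=1 k=0 c=0 g=1 h=0
  Δ1: clk:0→1
  Δ2: j:0→1
  Δ3: e:0→1, h:0→1
  Δ4: d:0→1, f:1→0
  (4Δ to stable)
t=1 Δ0: j=1 d=1 b=0 f=0 e=1 clk=1 a=1 k=0 c=0 g=1 h=1
  Δ1: clk:1→0
  (1Δ to stable)
t=2 Δ0: j=1 d=1 b=0 f=0 e=1 clk=0 a=1 k=0 c=0 g=1 h=1
  Δ1: clk:0→1
  Δ2: j:1→0, a:1→0
  Δ3: d:1→0, e:1→0, h:1→0
  Δ4: f:0→1
  (4Δ to stable)
t=3 Δ0: j=0 d=0 b=0 f=1 e=0 clk=1 a=0 k=0 c=0 g=1 h=0
  Δ1: clk:1→0
  (1Δ to stable)
t=4 Δ0: j=0 d=0 b=0 f=1 e=0 clk=0 a=0 k=0 c=0 g=1 h=0
  Δ1: clk:0→1
  Δ2: j:0→1, a:0→1
  Δ3: e:0→1, h:0→1
  Δ4: d:0→1, f:1→0
  (4Δ to stable)
t=5 Δ0: j=1 d=1 b=0 f=0 e=1 clk=1 a=1 k=0 c=0 g=1 h=1
  Δ1: clk:1→0
  (1Δ to stable)
t=6 Δ0: j=1 d=1 b=0 f=0 e=1 clk=0 a=1 k=0 c=0 g=1 h=1
  Δ1: clk:0→1, k:0→1
  Δ2: j:1→0, a:1→0
  Δ3: d:1→0, h:1→0
  (3Δ to stable)
t=7 Δ0: j=0 d=0 b=0 f=0 e=1 clk=1 a=0 k=1 c=0 g=1 h=0
  Δ1: clk:1→0, c:0→1
  Δ2: f:0→1
  (2Δ to stable)
t=8 Δ0: j=0 d=0 b=0 f=1 e=1 clk=0 a=0 k=1 c=1 g=1 h=0
  Δ1: clk:0→1
  Δ2: j:0→1, a:0→1
  Δ3: h:0→1
  Δ4: d:0→1
  (4Δ to stable)
t=9 Δ0: j=1 d=1 b=0 f=1 e=1 clk=1 a=1 k=1 c=1 g=1 h=1
  Δ1: clk:1→0, k:1→0, c:1→0
  Δ2: f:1→0
  (2Δ to stable)
t=10 Δ0: j=1 d=1 b=0 f=0 e=1 clk=0 a=1 k=0 c=0 g=1 h=1
  Δ1: clk:0→1, k:0→1, c:0→1
  Δ2: j:1→0, f:0→1, a:1→0
  Δ3: d:1→0, h:1→0
  (3Δ to stable)
t=11 Δ0: j=0 d=0 b=0 f=1 e=1 clk=1 a=0 k=1 c=1 g=1 h=0
  Δ1: clk:1→0, c:1→0
  Δ2: f:1→0
  (2Δ to stable)
t=12 Δ0: j=0 d=0 b=0 f=0 e=1 clk=0 a=0 k=1 c=0 g=1 h=0
  Δ1: clk:0→1, k:1→0, c:0→1
  Δ2: f:0→1, e:1→0, a:0→1
  Δ3: f:1→0
  (3Δ to stable)
t=13 Δ0: j=0 d=0 b=0 f=0 e=0 clk=1 a=1 k=0 c=1 g=1 h=0
  Δ1: clk:1→0, k:0→1
  Δ2: e:0→1
  Δ3: f:0→1
  (3Δ to stable)
t=14 Δ0: j=0 d=0 b=0 f=1 e=1 clk=0 a=1 k=1 c=1 g=1 h=0
  Δ1: clk:0→1, k:1→0, c:1→0
  Δ2: j:0→1, f:1→0, e:1→0
  Δ3: f:0→1, e:0→1, h:0→1
  Δ4: d:0→1, f:1→0
  (4Δ to stable)

yes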